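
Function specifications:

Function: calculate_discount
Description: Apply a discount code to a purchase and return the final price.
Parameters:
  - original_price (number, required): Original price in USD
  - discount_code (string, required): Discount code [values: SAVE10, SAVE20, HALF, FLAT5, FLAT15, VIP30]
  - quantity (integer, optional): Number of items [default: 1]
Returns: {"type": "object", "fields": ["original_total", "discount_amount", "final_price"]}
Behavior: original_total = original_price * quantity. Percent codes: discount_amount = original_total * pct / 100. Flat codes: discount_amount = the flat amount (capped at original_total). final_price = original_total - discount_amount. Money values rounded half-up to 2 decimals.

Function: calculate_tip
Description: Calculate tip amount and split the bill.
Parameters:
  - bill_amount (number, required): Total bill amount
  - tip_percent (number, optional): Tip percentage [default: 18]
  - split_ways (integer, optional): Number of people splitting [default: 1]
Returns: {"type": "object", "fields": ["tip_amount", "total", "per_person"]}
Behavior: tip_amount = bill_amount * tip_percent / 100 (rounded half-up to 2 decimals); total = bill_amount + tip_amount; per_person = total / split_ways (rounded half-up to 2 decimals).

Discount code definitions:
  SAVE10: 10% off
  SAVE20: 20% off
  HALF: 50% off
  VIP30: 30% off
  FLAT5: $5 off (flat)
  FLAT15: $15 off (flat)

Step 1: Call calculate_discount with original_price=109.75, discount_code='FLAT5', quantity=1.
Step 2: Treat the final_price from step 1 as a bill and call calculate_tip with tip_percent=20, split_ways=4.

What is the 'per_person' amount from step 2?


Step 1: calculate_discount(original_price=109.75, discount_code=FLAT5, quantity=1)
  original_total = 109.75 * 1 = 109.75
  FLAT5 = $5 flat: discount_amount = min(5.00, 109.75) = 5.00
  final_price = 109.75 - 5.00 = 104.75
  -> final_price = 104.75
Step 2: calculate_tip(bill_amount=104.75, tip_percent=20, split_ways=4)
  tip_amount = 104.75 * 20/100 = 20.95 -> 20.95
  total = 104.75 + 20.95 = 125.70
  per_person = 125.70 / 4 = 31.425 -> 31.43
  -> per_person = 31.43
$31.43


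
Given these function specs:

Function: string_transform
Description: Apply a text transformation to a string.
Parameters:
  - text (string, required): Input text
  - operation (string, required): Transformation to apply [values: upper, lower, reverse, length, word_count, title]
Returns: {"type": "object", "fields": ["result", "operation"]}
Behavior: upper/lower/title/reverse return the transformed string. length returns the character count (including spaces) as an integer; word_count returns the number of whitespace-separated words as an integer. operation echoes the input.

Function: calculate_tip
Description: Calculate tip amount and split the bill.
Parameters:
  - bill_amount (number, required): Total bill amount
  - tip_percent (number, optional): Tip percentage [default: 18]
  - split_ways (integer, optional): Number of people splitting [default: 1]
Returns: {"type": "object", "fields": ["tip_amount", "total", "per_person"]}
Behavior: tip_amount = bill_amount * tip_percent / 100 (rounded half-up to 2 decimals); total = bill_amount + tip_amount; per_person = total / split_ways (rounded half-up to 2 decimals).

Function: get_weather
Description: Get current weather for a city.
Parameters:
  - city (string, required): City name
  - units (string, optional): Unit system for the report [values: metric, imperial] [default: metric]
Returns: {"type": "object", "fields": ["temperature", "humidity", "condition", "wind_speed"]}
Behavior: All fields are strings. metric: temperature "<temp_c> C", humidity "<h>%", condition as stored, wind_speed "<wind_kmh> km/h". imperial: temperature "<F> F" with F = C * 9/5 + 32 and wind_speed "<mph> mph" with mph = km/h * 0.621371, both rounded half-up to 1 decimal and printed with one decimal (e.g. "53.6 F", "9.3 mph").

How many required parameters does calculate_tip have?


Parameters of calculate_tip: bill_amount (required), tip_percent (optional), split_ways (optional)
Required count:
1


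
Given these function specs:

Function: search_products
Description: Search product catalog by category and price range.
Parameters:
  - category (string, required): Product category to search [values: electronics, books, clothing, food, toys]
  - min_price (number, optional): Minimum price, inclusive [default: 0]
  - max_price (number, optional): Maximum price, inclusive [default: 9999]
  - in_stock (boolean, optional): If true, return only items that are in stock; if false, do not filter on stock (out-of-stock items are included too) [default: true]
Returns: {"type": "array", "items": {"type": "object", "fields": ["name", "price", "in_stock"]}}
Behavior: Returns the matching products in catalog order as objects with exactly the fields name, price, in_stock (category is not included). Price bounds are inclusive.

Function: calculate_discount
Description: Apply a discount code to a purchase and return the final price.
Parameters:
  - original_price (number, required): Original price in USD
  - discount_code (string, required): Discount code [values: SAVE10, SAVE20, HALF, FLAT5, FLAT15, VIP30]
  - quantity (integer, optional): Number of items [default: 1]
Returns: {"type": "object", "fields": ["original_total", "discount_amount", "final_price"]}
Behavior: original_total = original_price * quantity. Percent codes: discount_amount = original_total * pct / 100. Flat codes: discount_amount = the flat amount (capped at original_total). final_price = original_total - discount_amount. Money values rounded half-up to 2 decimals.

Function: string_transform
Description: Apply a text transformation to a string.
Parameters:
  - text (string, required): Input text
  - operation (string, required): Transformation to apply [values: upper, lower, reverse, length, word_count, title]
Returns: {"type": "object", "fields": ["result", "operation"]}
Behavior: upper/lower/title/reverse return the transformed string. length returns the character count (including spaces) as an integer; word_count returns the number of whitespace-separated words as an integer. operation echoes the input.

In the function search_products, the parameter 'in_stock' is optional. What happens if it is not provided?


The search_products spec declares:
  - in_stock (boolean, optional): If true, return only items that are in stock; if false, do not filter on stock (out-of-stock items are included too) [default: true]
It defaults to true


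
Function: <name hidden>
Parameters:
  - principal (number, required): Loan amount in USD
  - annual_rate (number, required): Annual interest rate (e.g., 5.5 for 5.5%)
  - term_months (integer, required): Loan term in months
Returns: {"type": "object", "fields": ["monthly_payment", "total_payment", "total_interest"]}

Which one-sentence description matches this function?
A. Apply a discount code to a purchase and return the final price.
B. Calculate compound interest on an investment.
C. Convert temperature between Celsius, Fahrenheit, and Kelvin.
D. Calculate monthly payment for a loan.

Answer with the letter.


Parameters principal, annual_rate, term_months and return ["monthly_payment", "total_payment", "total_interest"] fit: Calculate monthly payment for a loan.
D


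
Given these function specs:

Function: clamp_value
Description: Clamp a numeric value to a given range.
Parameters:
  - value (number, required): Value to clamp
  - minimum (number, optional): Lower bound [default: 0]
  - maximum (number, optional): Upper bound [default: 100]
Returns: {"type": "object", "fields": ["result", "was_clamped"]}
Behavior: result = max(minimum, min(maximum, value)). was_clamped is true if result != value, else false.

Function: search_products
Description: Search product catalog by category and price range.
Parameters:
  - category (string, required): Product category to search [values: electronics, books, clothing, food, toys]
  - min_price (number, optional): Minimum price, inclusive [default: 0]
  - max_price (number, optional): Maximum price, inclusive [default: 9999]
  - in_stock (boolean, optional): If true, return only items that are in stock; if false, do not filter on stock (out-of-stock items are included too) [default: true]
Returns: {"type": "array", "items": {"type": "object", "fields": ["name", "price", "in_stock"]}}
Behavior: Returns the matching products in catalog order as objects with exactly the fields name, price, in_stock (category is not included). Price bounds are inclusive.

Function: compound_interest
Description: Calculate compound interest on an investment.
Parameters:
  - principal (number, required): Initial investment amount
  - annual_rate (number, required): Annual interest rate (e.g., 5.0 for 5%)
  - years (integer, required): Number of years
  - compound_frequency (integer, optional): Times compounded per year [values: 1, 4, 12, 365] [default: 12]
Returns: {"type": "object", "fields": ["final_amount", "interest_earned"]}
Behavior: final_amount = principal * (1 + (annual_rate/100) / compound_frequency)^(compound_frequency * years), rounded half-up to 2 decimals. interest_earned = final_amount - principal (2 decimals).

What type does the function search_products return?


The search_products spec declares Returns: {"type": "array", "items": {"type": "object", "fields": ["name", "price", "in_stock"]}}
Type:
array


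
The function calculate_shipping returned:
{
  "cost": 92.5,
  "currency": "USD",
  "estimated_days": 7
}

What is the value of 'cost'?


92.5


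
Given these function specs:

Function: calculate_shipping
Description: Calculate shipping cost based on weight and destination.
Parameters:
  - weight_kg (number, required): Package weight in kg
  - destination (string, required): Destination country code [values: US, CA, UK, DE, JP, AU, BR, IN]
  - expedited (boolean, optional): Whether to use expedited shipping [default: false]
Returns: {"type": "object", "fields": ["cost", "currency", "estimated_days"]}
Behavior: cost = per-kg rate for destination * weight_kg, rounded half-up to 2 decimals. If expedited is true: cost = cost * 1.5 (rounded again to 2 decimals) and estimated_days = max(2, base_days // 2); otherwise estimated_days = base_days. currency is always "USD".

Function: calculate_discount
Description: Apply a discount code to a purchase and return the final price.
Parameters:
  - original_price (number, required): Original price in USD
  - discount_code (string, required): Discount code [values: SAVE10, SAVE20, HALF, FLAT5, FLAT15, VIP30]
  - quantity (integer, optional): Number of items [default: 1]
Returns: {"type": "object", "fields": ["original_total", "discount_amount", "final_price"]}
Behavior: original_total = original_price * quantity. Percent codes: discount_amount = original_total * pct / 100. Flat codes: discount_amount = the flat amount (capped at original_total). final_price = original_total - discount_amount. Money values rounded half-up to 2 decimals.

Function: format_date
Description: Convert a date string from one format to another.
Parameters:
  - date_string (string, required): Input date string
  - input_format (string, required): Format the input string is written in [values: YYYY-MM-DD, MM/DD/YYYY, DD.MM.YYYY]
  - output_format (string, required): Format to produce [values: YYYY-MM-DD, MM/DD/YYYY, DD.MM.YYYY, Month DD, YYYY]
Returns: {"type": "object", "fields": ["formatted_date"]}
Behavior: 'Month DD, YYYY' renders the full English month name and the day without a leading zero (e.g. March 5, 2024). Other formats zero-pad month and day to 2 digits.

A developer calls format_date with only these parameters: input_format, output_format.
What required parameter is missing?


Required parameters: date_string, input_format, output_format
Provided: input_format, output_format
Missing: date_string
date_string


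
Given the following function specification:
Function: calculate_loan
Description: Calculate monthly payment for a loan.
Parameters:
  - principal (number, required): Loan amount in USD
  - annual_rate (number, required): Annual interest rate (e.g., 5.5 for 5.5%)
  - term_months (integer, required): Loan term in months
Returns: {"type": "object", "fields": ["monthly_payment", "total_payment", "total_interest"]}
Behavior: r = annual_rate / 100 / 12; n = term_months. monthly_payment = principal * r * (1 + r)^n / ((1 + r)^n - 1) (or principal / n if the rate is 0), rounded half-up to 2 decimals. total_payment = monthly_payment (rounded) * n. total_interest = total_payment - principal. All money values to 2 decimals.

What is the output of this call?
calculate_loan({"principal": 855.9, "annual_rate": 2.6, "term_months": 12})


r = 2.6 / 100 / 12 = 0.002166666667 (keep full precision)
(1 + r)^12 = 1.02631208
monthly_payment = 855.9 * 0.002166666667 * 1.02631208 / (1.02631208 - 1) = 72.333479 -> 72.33
total_payment = 72.33 * 12 = 867.96
total_interest = 867.96 - 855.90 = 12.06
Output:
{"monthly_payment": 72.33, "total_payment": 867.96, "total_interest": 12.06}


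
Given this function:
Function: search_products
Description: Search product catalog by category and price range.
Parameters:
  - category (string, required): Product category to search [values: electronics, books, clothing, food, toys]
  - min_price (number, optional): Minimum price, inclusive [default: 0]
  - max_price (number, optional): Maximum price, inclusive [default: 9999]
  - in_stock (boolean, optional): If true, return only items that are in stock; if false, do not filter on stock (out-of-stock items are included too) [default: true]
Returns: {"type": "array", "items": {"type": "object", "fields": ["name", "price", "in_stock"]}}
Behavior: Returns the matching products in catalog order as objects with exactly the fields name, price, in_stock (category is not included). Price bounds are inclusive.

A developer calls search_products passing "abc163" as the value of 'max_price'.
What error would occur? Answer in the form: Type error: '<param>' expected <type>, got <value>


Spec: 'max_price' is declared as number; "abc163" is a string.
Type error: 'max_price' expected number, got "abc163"


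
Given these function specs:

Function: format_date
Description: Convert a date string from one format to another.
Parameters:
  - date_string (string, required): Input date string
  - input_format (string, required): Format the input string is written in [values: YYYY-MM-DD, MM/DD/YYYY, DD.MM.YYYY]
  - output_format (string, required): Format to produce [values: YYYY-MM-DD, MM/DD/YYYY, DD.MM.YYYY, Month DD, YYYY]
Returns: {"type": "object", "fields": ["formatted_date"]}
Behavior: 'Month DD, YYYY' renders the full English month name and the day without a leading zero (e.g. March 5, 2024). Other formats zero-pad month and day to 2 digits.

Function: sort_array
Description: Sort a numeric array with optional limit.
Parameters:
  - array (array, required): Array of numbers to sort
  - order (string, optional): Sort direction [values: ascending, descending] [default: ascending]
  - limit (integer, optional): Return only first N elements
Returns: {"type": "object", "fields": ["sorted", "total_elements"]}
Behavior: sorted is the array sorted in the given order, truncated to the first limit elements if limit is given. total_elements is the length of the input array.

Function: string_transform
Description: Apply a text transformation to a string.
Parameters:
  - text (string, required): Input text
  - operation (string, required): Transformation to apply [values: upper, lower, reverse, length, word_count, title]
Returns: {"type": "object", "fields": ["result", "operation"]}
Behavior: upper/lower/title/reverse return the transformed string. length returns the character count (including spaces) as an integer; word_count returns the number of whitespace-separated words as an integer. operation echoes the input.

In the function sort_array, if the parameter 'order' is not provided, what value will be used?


The sort_array spec declares:
  - order (string, optional): Sort direction [values: ascending, descending] [default: ascending]
Default:
ascending


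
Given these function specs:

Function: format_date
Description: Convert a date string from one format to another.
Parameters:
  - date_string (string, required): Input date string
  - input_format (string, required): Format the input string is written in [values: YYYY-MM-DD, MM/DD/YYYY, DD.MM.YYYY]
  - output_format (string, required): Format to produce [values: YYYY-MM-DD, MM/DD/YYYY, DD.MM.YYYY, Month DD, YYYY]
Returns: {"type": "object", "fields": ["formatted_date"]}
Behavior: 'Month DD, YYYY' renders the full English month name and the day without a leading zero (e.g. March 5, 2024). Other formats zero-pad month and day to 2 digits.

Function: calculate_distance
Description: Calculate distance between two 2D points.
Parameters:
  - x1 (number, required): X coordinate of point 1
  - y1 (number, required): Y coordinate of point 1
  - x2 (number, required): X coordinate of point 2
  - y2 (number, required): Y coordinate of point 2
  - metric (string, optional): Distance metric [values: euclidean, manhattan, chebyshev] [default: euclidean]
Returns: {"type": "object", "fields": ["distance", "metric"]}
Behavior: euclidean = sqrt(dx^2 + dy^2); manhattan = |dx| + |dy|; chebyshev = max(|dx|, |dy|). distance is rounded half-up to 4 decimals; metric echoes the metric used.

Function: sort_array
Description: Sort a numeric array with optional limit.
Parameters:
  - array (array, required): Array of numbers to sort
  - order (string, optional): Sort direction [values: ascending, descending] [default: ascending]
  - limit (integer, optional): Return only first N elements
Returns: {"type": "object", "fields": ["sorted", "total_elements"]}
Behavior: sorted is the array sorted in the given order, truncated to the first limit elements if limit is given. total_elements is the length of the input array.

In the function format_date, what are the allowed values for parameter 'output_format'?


The format_date spec declares:
  - output_format (string, required): Format to produce [values: YYYY-MM-DD, MM/DD/YYYY, DD.MM.YYYY, Month DD, YYYY]
Allowed values:
YYYY-MM-DD, MM/DD/YYYY, DD.MM.YYYY, Month DD, YYYY


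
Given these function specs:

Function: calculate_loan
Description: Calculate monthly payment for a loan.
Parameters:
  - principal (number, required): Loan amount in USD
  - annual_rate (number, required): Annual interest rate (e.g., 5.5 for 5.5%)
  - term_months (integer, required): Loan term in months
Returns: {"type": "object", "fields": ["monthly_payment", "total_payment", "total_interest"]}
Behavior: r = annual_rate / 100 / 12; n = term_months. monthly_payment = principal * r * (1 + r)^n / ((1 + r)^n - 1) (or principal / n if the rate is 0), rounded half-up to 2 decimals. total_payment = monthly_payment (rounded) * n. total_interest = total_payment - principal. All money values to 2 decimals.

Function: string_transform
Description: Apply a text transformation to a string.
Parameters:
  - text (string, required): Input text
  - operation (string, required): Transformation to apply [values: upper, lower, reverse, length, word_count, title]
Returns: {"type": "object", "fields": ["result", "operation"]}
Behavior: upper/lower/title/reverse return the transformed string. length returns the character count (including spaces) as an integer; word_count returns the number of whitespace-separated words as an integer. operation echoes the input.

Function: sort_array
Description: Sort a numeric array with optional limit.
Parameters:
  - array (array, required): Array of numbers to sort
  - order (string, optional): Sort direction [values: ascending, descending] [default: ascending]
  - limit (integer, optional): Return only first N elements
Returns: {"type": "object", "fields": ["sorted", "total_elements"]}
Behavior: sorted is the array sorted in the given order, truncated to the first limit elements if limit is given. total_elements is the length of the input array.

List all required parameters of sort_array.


Parameters of sort_array and their required/optional flag:
  array: required
  order: optional
  limit: optional
array


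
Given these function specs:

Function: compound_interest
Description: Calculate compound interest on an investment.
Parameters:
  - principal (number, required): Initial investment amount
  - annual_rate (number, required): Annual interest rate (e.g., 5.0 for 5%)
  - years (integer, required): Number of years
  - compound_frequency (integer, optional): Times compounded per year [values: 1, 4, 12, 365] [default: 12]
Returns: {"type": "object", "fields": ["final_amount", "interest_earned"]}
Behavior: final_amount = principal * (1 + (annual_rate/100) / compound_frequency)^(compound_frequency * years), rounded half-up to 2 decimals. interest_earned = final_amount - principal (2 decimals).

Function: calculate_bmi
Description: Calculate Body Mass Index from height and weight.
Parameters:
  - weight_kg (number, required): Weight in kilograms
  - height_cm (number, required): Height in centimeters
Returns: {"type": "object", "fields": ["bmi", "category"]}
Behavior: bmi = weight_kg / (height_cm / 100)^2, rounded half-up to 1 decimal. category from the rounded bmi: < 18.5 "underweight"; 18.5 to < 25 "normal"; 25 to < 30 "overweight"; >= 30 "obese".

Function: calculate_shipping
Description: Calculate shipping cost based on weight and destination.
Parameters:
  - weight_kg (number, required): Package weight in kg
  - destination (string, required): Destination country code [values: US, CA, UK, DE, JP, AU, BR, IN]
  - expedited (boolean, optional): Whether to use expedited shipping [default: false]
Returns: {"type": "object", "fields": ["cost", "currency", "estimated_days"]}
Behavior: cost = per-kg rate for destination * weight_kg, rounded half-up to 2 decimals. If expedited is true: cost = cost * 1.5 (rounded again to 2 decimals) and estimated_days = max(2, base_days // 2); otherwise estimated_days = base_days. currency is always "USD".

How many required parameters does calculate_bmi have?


Parameters of calculate_bmi: weight_kg (required), height_cm (required)
Required count:
2


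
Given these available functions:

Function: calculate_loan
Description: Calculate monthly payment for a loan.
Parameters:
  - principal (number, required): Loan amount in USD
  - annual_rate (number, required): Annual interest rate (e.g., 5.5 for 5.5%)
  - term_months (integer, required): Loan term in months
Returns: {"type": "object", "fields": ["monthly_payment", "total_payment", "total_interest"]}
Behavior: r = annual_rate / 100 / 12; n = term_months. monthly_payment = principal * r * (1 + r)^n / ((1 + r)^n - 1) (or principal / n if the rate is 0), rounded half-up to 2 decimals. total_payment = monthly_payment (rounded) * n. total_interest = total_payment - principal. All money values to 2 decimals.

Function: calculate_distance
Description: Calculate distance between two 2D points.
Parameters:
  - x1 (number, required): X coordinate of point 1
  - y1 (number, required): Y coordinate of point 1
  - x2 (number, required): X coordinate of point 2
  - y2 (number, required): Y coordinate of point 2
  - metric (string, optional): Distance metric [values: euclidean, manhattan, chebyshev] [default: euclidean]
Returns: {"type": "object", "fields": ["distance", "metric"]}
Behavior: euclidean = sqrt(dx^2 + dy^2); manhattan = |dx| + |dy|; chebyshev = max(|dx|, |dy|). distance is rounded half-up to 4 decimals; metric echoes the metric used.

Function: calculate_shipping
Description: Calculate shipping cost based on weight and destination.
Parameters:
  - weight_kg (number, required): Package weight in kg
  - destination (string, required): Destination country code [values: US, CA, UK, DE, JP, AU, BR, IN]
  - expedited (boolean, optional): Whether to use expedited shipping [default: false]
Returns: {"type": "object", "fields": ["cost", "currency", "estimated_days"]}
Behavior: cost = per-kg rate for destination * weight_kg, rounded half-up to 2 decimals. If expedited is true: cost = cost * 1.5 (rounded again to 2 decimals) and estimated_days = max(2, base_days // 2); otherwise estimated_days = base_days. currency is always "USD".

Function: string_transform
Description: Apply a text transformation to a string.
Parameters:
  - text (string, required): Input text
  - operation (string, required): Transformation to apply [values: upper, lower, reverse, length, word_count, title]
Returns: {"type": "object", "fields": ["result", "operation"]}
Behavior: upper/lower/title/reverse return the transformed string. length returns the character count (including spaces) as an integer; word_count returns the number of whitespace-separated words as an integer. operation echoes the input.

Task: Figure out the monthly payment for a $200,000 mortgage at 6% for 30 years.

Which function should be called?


The task needs a function whose description is: Calculate monthly payment for a loan.
calculate_loan


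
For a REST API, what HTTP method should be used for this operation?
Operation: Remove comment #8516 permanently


GET = read, POST = create, PUT = update/replace, DELETE = remove
This operation is a removal.
DELETE


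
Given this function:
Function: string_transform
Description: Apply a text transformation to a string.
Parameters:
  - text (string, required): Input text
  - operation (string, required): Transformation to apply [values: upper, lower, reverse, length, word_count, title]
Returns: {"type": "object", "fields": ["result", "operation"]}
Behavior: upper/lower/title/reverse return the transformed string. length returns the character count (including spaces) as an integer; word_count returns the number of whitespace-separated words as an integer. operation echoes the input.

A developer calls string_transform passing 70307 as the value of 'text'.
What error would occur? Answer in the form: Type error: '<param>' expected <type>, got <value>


Spec: 'text' is declared as string; 70307 is an integer.
Type error: 'text' expected string, got 70307


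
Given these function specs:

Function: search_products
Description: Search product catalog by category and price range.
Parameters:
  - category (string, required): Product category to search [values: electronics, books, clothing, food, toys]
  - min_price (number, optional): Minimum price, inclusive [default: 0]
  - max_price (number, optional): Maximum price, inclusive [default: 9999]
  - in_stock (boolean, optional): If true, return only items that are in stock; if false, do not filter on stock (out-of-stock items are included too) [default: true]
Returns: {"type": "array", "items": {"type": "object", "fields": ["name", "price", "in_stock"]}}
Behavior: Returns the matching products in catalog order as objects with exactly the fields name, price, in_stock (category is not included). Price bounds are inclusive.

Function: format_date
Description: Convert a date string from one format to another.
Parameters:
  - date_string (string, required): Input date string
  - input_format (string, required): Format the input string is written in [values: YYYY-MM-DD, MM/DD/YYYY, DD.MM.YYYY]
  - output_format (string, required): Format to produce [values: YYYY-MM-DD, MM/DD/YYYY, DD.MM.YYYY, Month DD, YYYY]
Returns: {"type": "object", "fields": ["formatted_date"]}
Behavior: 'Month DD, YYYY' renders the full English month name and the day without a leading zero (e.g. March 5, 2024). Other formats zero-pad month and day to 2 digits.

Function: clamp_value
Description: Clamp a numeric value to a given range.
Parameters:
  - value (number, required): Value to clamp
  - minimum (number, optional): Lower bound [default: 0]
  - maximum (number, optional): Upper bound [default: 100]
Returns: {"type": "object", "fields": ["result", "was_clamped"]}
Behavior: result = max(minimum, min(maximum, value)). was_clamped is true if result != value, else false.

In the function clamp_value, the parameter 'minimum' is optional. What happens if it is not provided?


The clamp_value spec declares:
  - minimum (number, optional): Lower bound [default: 0]
It defaults to 0


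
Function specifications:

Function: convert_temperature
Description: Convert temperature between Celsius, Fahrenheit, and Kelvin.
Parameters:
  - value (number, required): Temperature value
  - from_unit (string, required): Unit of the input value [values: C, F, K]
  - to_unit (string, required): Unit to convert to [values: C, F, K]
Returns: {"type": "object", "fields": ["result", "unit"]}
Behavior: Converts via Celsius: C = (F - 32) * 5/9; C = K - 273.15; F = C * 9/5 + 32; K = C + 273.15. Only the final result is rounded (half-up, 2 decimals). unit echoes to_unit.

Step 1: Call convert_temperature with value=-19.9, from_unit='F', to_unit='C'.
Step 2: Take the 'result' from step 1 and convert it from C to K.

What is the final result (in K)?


Step 1: convert_temperature(value=-19.9, from_unit=F, to_unit=C)
  To C: (-19.9 - 32) * 5/9 = -28.833333
  Target is C: -28.833333
  Round to 2 decimals: -28.83
  -> result = -28.83 C
Step 2: convert_temperature(value=-28.83, from_unit=C, to_unit=K)
  Input already in C: -28.83
  To K: -28.83 + 273.15 = 244.32
  Round to 2 decimals: 244.32
  -> result = 244.32 K
244.32 K


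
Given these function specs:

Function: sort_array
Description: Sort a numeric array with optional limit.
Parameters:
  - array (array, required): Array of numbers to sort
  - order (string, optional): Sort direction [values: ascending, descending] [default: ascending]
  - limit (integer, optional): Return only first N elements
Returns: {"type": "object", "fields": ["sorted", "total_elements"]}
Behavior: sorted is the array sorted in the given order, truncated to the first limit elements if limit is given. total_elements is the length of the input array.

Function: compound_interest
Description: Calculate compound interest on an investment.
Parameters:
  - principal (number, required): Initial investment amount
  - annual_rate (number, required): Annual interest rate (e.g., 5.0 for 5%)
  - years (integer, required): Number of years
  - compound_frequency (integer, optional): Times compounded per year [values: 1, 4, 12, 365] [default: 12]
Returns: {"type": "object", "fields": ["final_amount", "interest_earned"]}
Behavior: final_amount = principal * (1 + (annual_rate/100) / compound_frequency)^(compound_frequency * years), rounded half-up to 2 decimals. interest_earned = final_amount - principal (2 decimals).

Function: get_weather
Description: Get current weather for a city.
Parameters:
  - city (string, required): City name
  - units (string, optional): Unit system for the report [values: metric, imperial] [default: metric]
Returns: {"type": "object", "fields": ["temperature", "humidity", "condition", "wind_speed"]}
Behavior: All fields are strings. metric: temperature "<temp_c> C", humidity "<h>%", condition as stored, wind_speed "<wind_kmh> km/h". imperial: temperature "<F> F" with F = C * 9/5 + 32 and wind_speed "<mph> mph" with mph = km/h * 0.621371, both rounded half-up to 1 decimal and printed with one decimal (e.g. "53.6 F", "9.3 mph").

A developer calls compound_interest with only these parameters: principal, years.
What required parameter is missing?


Required parameters: principal, annual_rate, years
Provided: principal, years
Missing: annual_rate
annual_rate


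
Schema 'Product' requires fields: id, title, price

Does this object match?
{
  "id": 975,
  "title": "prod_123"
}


Checking required fields...
Missing: price
Invalid - missing required field 'price'


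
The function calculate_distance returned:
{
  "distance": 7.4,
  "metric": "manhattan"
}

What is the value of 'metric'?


manhattan


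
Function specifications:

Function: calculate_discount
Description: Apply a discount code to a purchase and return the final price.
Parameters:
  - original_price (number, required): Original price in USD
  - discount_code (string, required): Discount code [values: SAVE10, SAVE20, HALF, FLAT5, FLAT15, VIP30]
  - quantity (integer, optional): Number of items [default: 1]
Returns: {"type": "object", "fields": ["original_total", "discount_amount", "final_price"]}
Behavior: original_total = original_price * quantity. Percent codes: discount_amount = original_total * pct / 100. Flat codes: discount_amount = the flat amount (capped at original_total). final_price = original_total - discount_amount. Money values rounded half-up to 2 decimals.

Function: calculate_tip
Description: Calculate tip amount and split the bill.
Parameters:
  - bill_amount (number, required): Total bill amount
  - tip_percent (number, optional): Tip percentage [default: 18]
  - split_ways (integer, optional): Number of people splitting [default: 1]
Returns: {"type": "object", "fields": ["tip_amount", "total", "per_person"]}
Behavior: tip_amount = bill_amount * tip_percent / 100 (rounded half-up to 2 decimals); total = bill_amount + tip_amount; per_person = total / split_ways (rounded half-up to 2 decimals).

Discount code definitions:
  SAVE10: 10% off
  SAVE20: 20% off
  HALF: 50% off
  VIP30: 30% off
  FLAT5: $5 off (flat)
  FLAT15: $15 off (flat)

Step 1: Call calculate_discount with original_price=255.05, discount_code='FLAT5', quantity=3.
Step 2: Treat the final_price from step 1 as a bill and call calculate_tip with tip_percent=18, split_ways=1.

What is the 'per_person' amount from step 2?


Step 1: calculate_discount(original_price=255.05, discount_code=FLAT5, quantity=3)
  original_total = 255.05 * 3 = 765.15
  FLAT5 = $5 flat: discount_amount = min(5.00, 765.15) = 5.00
  final_price = 765.15 - 5.00 = 760.15
  -> final_price = 760.15
Step 2: calculate_tip(bill_amount=760.15, tip_percent=18, split_ways=1)
  tip_amount = 760.15 * 18/100 = 136.827 -> 136.83
  total = 760.15 + 136.83 = 896.98
  per_person = 896.98 / 1 = 896.98 -> 896.98
  -> per_person = 896.98
$896.98


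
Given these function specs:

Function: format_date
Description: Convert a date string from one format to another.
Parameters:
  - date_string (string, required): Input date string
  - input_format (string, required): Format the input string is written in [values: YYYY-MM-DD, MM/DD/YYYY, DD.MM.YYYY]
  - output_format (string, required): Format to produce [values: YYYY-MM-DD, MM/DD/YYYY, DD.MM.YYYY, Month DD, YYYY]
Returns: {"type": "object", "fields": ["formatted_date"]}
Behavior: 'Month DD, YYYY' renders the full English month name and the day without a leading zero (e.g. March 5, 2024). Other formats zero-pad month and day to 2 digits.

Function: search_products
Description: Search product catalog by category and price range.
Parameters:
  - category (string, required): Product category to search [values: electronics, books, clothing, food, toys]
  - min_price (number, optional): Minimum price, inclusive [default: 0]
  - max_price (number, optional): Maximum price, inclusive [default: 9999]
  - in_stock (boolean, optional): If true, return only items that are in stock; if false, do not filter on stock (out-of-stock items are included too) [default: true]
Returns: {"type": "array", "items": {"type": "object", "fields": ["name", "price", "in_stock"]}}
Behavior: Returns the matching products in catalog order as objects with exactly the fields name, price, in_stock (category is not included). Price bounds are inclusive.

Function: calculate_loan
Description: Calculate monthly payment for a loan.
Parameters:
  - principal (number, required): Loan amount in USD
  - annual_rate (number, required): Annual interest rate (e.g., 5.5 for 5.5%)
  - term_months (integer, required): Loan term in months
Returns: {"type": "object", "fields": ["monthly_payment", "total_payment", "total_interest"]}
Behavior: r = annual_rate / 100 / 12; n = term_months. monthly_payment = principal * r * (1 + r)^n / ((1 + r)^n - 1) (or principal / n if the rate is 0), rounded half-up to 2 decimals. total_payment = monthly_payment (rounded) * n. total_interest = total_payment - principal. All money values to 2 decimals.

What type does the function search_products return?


The search_products spec declares Returns: {"type": "array", "items": {"type": "object", "fields": ["name", "price", "in_stock"]}}
Type:
array


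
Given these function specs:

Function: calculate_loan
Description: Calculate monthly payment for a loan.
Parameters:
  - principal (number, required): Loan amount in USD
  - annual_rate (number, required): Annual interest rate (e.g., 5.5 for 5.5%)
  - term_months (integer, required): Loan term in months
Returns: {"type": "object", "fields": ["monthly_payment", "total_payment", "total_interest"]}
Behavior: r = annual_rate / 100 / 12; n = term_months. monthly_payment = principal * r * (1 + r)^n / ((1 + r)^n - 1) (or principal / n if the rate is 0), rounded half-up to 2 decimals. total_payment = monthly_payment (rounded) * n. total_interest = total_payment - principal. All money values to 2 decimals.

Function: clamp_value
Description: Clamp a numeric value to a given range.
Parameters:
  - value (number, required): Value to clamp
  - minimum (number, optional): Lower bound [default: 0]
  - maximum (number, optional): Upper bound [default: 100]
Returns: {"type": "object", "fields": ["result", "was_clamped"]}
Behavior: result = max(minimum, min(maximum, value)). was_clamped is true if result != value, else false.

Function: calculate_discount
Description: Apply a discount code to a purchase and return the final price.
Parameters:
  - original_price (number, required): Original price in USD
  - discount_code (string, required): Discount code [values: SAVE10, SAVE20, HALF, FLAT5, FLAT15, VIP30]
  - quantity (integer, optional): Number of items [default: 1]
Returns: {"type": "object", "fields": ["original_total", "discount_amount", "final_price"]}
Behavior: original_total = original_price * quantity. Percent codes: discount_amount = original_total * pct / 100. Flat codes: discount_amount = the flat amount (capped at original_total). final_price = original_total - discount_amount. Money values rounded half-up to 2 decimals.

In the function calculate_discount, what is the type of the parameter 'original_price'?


The calculate_discount spec declares:
  - original_price (number, required): Original price in USD
Type:
number


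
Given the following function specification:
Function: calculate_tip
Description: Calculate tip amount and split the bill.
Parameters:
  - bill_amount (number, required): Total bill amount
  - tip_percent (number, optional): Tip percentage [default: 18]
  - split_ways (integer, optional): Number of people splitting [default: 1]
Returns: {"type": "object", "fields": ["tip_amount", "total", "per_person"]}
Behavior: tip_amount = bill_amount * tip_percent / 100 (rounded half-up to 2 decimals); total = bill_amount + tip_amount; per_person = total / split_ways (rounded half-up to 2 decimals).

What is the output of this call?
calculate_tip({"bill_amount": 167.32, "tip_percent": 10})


Defaults applied: split_ways=1
tip_amount = 167.32 * 10/100 = 16.732 -> 16.73
total = 167.32 + 16.73 = 184.05
per_person = 184.05 / 1 = 184.05 -> 184.05
Output:
{"tip_amount": 16.73, "total": 184.05, "per_person": 184.05}


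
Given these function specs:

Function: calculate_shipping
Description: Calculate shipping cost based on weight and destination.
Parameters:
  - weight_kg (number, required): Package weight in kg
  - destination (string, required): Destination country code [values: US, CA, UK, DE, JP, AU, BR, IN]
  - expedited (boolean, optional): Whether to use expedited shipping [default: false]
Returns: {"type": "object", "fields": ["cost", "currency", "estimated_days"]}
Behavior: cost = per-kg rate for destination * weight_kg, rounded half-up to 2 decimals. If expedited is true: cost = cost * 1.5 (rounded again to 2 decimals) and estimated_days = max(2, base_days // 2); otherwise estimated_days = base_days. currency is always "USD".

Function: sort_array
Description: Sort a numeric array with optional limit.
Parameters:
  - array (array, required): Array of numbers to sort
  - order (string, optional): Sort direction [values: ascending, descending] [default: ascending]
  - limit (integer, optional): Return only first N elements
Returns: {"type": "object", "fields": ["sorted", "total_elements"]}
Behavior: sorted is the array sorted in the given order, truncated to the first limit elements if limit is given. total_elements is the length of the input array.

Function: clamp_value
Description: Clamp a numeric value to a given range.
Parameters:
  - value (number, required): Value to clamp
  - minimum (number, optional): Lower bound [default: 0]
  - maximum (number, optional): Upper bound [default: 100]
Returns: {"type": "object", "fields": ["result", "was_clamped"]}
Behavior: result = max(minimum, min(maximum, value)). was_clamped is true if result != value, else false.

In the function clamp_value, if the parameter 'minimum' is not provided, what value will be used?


The clamp_value spec declares:
  - minimum (number, optional): Lower bound [default: 0]
Default:
0
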